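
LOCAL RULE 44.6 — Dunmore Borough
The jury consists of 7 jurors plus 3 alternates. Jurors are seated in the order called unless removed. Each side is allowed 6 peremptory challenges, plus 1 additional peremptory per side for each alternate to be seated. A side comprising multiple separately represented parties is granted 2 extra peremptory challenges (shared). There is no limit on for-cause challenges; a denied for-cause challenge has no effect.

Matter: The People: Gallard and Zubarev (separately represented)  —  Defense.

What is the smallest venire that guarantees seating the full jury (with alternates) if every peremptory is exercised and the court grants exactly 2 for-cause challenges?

32

Seats to fill: 7 + 3 alternates = 10.
Peremptories — The People: 6 + 1×3 + 2 = 11; Defense: 6 + 1×3 = 9; total 20.
For-cause removals: 2.
Minimum venire: 10 + 20 + 2 = 32.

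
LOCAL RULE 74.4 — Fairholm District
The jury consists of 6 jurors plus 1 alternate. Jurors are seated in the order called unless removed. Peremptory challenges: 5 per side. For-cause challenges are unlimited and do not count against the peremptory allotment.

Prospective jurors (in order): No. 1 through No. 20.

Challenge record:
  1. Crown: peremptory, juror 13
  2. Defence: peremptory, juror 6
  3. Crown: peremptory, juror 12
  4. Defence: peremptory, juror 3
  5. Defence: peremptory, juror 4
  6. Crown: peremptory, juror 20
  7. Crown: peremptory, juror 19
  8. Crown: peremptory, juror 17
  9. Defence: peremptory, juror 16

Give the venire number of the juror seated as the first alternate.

Removed: #3, #4, #6, #12, #13, #16, #17, #19, #20.
Filling seats in venire order through position 7: #1, #2, #5, #7, #8, #9, #10.
So alternate 1 is #10.

10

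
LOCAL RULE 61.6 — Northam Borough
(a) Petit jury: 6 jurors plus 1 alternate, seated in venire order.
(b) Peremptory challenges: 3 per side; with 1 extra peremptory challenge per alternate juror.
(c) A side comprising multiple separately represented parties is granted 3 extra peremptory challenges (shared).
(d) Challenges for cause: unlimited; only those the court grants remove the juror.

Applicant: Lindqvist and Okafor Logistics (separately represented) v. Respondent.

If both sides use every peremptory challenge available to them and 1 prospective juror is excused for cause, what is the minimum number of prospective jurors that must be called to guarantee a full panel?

19

Seats to fill: 6 + 1 alternates = 7.
Peremptories — Applicant: 3 + 1×1 + 3 = 7; Respondent: 3 + 1×1 = 4; total 11.
For-cause removals: 1.
Minimum venire: 7 + 11 + 1 = 19.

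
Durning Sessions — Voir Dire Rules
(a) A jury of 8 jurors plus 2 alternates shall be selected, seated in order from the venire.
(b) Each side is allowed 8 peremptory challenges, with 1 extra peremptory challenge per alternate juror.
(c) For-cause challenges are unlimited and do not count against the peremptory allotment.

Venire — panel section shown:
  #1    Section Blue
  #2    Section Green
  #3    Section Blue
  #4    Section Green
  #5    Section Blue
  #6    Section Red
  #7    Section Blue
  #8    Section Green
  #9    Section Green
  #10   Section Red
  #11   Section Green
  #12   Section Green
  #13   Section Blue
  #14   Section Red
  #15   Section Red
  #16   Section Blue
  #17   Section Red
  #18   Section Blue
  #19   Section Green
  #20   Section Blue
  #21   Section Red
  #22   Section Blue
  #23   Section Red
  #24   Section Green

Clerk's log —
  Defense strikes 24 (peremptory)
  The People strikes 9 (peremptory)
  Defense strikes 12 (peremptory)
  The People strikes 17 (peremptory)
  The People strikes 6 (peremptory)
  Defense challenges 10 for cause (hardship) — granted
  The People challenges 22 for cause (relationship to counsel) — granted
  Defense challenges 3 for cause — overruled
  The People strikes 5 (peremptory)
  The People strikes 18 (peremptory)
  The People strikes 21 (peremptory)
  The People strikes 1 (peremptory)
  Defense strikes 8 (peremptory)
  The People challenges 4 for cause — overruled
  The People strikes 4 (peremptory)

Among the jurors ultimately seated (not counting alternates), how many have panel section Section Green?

2

Removed: #1, #4, #5, #6, #8, #9, #10, #12, #17, #18, #21, #22, #24.
Seated jurors 1–8: #2, #3, #7, #11, #13, #14, #15, #16 (alternates #19, #20 not counted).
Of those, in Section Green: #2, #11 → 2.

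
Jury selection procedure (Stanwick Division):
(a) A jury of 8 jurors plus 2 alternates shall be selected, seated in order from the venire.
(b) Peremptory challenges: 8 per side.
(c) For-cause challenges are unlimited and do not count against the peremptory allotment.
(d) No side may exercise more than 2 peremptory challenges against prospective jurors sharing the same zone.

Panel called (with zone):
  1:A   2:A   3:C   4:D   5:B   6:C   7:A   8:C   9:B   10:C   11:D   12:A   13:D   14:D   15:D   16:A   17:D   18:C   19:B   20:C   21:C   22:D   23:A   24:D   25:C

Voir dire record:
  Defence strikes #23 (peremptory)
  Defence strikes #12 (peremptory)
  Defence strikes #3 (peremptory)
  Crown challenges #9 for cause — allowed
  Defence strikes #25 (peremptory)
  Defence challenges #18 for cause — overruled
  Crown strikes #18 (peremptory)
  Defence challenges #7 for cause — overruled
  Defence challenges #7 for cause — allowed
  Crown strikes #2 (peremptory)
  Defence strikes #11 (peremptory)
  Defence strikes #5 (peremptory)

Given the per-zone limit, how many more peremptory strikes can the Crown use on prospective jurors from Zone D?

2

Crown peremptories so far: #18, #2 — 2 of 8 used, 6 left overall.
Against Zone D: none yet — per-zone cap 2 leaves 2.
Binding limit: min(6, 2) = 2.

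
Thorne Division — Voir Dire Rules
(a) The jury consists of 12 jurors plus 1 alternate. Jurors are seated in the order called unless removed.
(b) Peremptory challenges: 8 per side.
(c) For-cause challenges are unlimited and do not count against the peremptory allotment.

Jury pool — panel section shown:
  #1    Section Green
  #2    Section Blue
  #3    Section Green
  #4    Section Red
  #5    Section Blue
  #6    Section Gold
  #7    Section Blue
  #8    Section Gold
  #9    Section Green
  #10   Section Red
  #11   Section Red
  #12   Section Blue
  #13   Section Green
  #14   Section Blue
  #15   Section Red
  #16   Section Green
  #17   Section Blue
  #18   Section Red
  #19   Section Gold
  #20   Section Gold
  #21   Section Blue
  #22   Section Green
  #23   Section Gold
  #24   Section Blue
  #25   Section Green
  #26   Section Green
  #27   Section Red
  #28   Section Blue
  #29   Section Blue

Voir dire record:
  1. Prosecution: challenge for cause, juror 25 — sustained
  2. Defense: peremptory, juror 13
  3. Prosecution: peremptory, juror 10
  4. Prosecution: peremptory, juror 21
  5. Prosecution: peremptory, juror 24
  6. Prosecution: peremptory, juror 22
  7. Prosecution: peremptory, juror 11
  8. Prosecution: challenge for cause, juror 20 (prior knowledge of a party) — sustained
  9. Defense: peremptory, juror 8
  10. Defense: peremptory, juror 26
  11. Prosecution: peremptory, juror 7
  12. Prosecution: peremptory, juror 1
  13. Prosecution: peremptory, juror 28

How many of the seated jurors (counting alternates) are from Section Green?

3

Removed: #1, #7, #8, #10, #11, #13, #20, #21, #22, #24, #25, #26, #28.
Seated (13 incl. alternates): #2, #3, #4, #5, #6, #9, #12, #14, #15, #16, #17, #18, #19.
Of those, in Section Green: #3, #9, #16 → 3.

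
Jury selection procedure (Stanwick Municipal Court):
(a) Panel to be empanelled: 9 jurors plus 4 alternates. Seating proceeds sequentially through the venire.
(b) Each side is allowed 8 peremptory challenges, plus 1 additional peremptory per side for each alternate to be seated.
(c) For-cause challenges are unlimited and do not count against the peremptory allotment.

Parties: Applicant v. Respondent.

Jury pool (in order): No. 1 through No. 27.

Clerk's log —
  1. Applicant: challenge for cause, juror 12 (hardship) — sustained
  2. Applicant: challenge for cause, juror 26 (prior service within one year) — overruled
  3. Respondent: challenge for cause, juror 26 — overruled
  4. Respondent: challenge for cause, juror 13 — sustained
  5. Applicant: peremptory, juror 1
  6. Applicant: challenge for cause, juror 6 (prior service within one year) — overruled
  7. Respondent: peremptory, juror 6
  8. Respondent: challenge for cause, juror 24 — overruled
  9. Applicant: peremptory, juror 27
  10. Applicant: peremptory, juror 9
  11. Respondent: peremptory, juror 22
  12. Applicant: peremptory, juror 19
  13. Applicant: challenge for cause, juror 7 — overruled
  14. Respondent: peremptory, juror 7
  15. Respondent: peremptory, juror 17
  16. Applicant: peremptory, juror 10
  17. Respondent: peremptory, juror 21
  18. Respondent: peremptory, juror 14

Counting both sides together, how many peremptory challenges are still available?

13

Applicant allotment: 8 base + 1 × 4 alternates = 12. Respondent allotment: 8 base + 1 × 4 alternates = 12.
Applicant peremptories used: #1, #27, #9, #19, #10 — 5 (for-cause on #12, #26, #6, #7 don't count).
Respondent peremptories used: #6, #22, #7, #17, #21, #14 — 6 (for-cause on #26, #13, #24 don't count).
Remaining: (12 − 5) + (12 − 6) = 13.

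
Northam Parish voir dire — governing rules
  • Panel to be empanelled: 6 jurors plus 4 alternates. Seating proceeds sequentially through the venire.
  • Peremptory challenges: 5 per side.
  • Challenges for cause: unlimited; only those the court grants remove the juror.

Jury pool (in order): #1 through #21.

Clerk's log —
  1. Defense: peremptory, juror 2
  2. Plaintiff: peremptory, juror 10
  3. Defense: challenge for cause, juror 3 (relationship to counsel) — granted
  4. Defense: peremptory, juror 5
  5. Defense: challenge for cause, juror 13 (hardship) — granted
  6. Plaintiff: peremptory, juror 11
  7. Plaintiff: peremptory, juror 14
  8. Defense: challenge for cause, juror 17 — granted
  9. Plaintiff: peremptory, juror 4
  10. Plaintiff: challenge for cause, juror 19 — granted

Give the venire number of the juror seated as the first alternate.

15

Removed: #2, #3, #4, #5, #10, #11, #13, #14, #17, #19.
Seating in order: seats 1–6 → #1, #6, #7, #8, #9, #12; alternates → #15, #16, #18, #20.
So alternate 1 is #15.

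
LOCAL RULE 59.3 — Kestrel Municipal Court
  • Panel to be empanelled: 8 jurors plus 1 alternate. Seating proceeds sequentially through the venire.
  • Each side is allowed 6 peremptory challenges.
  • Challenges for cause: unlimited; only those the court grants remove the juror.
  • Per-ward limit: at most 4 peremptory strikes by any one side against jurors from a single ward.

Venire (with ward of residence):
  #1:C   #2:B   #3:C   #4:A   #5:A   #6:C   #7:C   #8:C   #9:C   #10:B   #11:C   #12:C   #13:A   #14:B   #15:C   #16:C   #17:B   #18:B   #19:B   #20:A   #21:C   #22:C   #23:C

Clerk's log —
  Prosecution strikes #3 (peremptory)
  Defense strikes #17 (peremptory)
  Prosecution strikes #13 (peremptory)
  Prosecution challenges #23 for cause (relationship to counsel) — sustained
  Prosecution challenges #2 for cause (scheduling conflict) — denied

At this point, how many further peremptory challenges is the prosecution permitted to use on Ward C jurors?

Prosecution peremptories so far: #3, #13 — 2 of 6 used, 4 left overall.
Against Ward C: #3 — 1 used; per-ward cap 4 leaves 3.
Binding limit: min(4, 3) = 3.

3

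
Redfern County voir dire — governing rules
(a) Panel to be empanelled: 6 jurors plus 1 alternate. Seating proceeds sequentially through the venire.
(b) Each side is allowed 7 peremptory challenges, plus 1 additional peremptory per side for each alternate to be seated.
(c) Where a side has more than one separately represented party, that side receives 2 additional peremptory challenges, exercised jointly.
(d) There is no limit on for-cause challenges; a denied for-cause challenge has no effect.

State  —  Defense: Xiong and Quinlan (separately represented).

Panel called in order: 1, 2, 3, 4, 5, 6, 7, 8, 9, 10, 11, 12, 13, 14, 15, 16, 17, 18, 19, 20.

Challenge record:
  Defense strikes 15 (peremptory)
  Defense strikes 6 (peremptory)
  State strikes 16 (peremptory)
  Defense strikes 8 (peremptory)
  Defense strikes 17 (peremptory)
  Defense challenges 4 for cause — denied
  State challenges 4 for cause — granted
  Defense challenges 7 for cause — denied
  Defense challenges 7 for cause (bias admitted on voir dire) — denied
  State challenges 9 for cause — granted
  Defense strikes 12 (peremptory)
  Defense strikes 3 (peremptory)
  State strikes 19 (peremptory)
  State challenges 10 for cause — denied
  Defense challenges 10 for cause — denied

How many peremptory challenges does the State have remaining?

6

State allotment: 7 base + 1 × 1 alternate = 8.
State peremptories used: #16, #19 — 2 (for-cause on #4, #9, #10 don't count).
Remaining: 8 − 2 = 6.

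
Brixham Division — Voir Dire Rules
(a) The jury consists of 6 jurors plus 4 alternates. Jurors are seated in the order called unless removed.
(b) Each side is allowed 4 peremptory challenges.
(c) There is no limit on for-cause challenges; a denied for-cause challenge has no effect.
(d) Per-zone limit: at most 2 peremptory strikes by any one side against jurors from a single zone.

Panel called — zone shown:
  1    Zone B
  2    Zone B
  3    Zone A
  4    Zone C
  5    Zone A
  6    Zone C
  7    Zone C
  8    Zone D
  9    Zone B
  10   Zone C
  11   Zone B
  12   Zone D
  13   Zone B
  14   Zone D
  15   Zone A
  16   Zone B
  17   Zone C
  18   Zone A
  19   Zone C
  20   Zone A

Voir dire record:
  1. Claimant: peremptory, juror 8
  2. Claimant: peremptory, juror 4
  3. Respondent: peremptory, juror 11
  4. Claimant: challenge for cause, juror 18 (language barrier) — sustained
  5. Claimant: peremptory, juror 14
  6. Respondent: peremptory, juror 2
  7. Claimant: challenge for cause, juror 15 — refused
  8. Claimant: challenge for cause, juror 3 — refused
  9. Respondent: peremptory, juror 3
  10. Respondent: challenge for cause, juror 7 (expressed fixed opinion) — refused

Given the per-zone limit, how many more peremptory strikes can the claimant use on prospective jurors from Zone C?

1

Claimant peremptories so far: #8, #4, #14 — 3 of 4 used, 1 left overall.
Against Zone C: #4 — 1 used; per-zone cap 2 leaves 1.
Binding limit: min(1, 1) = 1.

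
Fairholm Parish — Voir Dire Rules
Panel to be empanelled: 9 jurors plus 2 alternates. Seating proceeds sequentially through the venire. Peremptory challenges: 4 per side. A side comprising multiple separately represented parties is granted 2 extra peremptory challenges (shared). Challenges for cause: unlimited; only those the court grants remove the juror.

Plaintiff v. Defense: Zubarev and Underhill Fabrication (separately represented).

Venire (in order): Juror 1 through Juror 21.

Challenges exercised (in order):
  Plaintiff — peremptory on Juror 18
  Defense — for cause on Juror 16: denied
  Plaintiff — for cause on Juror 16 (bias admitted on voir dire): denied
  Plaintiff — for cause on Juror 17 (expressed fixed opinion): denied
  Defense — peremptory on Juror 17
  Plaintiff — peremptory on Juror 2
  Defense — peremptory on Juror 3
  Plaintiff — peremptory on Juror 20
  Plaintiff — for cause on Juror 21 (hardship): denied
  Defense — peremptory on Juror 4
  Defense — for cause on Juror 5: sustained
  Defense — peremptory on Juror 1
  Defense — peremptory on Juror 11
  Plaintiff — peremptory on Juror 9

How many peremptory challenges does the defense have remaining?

1

Defense allotment: 4 base + 2 multi-party = 6.
Defense peremptories used: #17, #3, #4, #1, #11 — 5 (for-cause on #16, #5 don't count).
Remaining: 6 − 5 = 1.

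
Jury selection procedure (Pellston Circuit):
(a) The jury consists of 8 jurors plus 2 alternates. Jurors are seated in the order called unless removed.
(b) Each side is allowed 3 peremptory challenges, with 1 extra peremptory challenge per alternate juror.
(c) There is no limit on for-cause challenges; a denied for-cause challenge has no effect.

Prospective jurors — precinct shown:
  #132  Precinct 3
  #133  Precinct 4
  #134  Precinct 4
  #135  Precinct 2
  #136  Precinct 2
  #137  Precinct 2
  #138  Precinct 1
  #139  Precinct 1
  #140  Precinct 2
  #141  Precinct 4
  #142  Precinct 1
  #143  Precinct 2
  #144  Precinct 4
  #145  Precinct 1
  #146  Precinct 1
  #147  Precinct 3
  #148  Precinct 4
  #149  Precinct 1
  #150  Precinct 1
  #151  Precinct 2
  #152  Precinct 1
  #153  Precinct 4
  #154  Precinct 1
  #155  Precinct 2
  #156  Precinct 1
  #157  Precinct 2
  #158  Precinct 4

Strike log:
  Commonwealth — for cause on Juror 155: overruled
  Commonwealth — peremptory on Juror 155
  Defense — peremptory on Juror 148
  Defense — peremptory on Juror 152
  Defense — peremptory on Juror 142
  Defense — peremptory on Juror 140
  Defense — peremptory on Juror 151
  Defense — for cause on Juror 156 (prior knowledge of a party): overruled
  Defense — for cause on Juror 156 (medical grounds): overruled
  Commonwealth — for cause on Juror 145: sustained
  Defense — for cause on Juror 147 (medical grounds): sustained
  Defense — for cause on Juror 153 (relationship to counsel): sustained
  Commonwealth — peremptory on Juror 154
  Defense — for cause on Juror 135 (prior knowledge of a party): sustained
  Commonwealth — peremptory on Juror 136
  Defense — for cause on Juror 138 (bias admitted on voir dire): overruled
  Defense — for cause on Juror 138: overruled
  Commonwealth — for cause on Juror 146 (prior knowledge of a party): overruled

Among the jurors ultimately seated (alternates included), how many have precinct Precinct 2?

2

Removed: #135, #136, #140, #142, #145, #147, #148, #151, #152, #153, #154, #155.
Seated (10 incl. alternates): #132, #133, #134, #137, #138, #139, #141, #143, #144, #146.
Of those, in Precinct 2: #137, #143 → 2.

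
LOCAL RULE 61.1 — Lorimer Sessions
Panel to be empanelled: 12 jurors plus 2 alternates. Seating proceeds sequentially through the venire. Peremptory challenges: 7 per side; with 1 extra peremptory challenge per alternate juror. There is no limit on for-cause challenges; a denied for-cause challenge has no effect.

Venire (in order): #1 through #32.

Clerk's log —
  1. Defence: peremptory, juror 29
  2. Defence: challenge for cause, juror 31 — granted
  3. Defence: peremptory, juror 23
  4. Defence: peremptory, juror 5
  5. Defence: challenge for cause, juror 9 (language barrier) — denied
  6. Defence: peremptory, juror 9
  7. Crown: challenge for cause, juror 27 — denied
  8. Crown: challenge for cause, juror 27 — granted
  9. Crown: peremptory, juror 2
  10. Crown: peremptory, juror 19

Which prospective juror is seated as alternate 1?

Removed: #2, #5, #9, #19, #23, #27, #29, #31.
Seating in order: seats 1–12 → #1, #3, #4, #6, #7, #8, #10, #11, #12, #13, #14, #15; alternates → #16, #17.
So alternate 1 is #16.

16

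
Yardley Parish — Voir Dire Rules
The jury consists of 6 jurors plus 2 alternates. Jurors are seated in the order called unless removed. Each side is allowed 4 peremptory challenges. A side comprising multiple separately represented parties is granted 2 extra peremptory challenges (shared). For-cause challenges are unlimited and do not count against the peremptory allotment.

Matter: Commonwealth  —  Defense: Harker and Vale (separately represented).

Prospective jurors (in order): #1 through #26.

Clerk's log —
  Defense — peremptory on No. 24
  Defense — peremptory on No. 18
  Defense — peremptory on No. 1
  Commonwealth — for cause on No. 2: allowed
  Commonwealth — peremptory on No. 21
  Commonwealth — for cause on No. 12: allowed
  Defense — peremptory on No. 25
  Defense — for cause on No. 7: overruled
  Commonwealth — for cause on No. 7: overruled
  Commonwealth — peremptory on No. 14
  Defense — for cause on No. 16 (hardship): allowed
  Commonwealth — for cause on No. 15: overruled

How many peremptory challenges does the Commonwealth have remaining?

2

Commonwealth allotment: 4.
Commonwealth peremptories used: #21, #14 — 2 (for-cause on #2, #12, #7, #15 don't count).
Remaining: 4 − 2 = 2.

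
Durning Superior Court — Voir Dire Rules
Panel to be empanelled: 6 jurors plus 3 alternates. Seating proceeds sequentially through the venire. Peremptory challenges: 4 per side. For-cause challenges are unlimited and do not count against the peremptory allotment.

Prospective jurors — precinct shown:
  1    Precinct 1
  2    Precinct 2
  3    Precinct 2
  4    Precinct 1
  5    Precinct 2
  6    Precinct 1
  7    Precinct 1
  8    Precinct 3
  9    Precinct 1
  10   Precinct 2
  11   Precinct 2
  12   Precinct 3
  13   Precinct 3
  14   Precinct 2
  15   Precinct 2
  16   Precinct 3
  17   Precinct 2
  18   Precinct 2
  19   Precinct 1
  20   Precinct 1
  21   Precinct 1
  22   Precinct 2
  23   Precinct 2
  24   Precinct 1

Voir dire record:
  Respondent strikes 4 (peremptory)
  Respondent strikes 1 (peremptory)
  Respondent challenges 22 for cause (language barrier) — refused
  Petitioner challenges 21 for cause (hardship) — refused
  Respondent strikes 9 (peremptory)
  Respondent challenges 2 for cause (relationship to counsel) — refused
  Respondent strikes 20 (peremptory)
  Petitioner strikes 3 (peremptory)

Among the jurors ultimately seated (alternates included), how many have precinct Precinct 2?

4

Removed: #1, #3, #4, #9, #20.
Seated (9 incl. alternates): #2, #5, #6, #7, #8, #10, #11, #12, #13.
Of those, in Precinct 2: #2, #5, #10, #11 → 4.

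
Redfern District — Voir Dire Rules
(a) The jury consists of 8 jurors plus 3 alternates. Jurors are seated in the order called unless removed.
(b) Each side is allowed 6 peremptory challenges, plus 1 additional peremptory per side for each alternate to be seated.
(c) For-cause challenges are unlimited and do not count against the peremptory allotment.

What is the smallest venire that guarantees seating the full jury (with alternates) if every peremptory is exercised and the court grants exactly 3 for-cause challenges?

32

Seats to fill: 8 + 3 alternates = 11.
Peremptories: 6 + 1×3 = 9 per side × 2 sides = 18.
For-cause removals: 3.
Minimum venire: 11 + 18 + 3 = 32.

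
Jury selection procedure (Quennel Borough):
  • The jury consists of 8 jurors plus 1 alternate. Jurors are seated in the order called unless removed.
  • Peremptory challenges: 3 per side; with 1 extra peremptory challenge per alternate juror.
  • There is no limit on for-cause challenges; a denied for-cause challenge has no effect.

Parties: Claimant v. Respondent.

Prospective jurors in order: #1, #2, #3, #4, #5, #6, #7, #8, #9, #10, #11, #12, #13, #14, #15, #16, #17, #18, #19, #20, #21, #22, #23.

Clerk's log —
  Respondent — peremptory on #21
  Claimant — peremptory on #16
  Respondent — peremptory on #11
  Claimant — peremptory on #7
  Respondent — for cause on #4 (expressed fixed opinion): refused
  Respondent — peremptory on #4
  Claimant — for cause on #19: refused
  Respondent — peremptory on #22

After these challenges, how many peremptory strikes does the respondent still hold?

Respondent allotment: 3 base + 1 × 1 alternate = 4.
Respondent peremptories used: #21, #11, #4, #22 — 4 (the for-cause on #4 doesn't count).
Remaining: 4 − 4 = 0.

0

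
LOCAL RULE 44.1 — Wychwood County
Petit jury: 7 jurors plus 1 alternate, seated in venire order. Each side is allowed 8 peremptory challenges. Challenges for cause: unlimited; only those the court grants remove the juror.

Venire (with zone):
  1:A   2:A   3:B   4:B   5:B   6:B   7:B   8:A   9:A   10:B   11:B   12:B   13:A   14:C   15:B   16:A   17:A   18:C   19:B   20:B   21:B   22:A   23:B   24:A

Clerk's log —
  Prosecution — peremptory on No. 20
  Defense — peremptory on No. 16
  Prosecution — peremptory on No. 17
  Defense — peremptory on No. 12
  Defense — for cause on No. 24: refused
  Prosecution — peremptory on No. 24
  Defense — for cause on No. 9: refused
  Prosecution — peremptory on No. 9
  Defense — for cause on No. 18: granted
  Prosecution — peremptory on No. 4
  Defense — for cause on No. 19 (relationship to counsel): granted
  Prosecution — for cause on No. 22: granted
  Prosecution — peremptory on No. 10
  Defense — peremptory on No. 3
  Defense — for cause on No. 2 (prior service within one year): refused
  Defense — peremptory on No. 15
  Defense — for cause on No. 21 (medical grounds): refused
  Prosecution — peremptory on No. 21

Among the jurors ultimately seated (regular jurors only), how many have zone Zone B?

4

Removed: #3, #4, #9, #10, #12, #15, #16, #17, #18, #19, #20, #21, #22, #24.
Seated jurors 1–7: #1, #2, #5, #6, #7, #8, #11 (alternates #13 not counted).
Of those, in Zone B: #5, #6, #7, #11 → 4.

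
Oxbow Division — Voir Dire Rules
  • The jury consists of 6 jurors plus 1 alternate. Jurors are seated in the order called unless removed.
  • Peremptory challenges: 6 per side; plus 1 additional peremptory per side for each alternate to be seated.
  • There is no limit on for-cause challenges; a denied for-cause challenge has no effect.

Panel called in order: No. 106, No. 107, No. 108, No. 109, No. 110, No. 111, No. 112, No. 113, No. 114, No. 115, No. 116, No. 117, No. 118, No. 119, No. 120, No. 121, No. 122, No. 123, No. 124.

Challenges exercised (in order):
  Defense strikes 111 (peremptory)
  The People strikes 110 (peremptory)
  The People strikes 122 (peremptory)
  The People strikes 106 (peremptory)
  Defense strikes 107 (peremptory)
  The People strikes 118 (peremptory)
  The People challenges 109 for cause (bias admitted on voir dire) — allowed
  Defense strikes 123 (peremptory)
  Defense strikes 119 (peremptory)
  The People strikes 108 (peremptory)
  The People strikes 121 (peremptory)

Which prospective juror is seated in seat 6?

Removed: #106, #107, #108, #109, #110, #111, #118, #119, #121, #122, #123.
Seating in order: seats 1–6 → #112, #113, #114, #115, #116, #117; alternates → #120.
So seat 6 is #117.

117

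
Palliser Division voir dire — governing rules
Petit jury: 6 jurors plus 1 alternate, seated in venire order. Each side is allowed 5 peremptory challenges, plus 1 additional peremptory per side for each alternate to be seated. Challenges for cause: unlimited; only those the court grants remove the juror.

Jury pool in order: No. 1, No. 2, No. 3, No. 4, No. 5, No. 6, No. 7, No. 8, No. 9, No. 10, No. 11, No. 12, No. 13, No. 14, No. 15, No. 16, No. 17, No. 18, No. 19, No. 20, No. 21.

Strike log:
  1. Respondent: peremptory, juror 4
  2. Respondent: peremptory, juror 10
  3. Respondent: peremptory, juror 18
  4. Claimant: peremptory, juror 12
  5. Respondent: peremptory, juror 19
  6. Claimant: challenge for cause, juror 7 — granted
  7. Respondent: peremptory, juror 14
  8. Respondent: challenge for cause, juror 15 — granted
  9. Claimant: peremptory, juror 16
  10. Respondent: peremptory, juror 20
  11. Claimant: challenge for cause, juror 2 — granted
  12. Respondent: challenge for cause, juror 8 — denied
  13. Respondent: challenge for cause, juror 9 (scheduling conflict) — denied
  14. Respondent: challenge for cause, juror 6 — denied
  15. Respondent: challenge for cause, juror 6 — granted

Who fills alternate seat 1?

13

Removed: #2, #4, #6, #7, #10, #12, #14, #15, #16, #18, #19, #20. (#8, #9 stay — for-cause denied.)
Filling seats in venire order through position 7: #1, #3, #5, #8, #9, #11, #13.
So alternate 1 is #13.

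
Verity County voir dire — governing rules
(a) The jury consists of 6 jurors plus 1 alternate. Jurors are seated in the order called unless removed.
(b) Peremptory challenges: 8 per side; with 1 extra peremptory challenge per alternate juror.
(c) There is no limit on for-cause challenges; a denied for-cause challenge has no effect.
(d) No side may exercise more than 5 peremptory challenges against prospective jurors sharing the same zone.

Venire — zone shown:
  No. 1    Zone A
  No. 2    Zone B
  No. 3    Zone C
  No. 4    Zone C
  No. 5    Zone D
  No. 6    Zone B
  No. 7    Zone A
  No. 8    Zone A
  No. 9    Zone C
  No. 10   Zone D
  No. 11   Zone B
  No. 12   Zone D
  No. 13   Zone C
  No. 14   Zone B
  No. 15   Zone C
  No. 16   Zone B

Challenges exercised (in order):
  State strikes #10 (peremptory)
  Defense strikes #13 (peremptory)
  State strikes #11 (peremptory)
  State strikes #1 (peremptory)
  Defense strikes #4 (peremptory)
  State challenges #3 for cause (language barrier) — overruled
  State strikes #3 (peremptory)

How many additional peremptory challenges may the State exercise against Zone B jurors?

State peremptories so far: #10, #11, #1, #3 — 4 of 9 used, 5 left overall.
Against Zone B: #11 — 1 used; per-zone cap 5 leaves 4.
Binding limit: min(5, 4) = 4.

4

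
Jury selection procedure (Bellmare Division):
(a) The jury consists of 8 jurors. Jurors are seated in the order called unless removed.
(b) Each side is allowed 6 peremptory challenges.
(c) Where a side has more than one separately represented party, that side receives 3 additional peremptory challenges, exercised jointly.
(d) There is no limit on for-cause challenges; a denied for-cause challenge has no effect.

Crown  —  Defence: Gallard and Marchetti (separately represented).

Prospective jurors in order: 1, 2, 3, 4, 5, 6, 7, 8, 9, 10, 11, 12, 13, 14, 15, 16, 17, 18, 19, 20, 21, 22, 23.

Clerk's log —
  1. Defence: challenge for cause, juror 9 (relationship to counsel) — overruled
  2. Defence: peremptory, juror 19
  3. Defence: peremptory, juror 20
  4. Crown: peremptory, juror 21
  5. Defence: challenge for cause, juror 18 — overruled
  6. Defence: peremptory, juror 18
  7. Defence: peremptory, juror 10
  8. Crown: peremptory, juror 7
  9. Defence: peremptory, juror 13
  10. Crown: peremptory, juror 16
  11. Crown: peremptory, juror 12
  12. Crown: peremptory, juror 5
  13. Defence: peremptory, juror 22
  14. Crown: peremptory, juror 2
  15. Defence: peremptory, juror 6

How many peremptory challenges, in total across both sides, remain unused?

2

Crown allotment: 6. Defence allotment: 6 base + 3 multi-party = 9.
Crown peremptories used: #21, #7, #16, #12, #5, #2 — 6.
Defence peremptories used: #19, #20, #18, #10, #13, #22, #6 — 7 (for-cause on #9, #18 don't count).
Remaining: (6 − 6) + (9 − 7) = 2.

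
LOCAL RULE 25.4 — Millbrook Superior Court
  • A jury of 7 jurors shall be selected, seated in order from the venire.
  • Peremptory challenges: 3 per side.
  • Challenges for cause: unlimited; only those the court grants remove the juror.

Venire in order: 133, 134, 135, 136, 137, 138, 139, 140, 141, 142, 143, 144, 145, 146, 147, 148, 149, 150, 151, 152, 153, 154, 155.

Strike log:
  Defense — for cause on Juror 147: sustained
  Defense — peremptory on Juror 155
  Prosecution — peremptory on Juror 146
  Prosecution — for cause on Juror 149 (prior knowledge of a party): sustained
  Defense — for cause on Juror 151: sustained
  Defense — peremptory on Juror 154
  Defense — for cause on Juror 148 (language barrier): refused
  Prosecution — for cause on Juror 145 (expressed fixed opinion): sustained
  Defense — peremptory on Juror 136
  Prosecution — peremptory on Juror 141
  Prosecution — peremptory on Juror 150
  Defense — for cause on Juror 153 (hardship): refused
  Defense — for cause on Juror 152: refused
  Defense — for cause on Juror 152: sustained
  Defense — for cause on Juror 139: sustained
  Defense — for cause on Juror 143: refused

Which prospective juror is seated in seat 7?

142

Removed: #136, #139, #141, #145, #146, #147, #149, #150, #151, #152, #154, #155. (#143, #148, #153 stay — for-cause denied.)
Seating in order: seats 1–7 → #133, #134, #135, #137, #138, #140, #142.
So seat 7 is #142.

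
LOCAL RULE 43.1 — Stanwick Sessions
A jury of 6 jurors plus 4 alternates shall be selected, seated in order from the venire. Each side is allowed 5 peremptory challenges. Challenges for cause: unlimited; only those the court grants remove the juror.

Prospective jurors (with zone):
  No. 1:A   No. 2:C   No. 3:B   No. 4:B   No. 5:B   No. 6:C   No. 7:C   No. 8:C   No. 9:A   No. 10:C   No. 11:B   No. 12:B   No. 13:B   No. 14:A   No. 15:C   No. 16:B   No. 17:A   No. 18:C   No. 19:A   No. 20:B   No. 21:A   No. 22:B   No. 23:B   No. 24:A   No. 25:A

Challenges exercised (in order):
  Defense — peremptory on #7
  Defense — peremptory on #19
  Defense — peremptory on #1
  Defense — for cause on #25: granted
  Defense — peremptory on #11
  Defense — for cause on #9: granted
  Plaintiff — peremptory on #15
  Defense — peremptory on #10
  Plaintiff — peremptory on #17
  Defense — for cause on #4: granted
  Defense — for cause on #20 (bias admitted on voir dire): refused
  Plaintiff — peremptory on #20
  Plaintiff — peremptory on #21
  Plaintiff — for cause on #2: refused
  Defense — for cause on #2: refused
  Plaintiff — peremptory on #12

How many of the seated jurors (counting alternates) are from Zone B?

5

Removed: #1, #4, #7, #9, #10, #11, #12, #15, #17, #19, #20, #21, #25.
Seated (10 incl. alternates): #2, #3, #5, #6, #8, #13, #14, #16, #18, #22.
Of those, in Zone B: #3, #5, #13, #16, #22 → 5.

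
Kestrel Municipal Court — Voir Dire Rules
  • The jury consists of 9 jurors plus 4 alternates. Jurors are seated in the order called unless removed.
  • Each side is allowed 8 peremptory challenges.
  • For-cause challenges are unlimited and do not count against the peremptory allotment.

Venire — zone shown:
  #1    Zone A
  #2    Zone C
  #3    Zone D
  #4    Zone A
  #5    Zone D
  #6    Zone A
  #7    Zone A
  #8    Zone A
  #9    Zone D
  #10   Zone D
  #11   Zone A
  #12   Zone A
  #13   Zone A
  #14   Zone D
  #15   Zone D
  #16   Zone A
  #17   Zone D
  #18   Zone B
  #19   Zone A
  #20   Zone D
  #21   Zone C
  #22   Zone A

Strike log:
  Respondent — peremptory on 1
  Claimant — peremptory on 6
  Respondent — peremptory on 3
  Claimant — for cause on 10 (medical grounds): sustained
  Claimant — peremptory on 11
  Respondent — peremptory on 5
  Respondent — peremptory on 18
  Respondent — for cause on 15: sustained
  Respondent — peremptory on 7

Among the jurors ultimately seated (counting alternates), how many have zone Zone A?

7

Removed: #1, #3, #5, #6, #7, #10, #11, #15, #18.
Seated (13 incl. alternates): #2, #4, #8, #9, #12, #13, #14, #16, #17, #19, #20, #21, #22.
Of those, in Zone A: #4, #8, #12, #13, #16, #19, #22 → 7.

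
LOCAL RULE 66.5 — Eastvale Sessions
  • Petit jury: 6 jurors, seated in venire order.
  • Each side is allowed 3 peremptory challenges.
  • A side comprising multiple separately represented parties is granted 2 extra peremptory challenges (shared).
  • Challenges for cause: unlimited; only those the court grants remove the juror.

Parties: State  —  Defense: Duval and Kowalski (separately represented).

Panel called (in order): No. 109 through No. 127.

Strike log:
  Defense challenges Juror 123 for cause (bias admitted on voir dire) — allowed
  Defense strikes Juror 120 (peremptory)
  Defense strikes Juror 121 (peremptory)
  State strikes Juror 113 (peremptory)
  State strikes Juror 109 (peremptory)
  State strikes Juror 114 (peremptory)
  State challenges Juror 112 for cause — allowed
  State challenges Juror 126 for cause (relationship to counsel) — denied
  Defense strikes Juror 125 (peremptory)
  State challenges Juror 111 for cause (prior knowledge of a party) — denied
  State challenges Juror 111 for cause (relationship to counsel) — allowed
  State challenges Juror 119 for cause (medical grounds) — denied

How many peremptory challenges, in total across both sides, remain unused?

2

State allotment: 3. Defense allotment: 3 base + 2 multi-party = 5.
State peremptories used: #113, #109, #114 — 3 (for-cause on #112, #126, #111, #111, #119 don't count).
Defense peremptories used: #120, #121, #125 — 3 (the for-cause on #123 doesn't count).
Remaining: (3 − 3) + (5 − 3) = 2.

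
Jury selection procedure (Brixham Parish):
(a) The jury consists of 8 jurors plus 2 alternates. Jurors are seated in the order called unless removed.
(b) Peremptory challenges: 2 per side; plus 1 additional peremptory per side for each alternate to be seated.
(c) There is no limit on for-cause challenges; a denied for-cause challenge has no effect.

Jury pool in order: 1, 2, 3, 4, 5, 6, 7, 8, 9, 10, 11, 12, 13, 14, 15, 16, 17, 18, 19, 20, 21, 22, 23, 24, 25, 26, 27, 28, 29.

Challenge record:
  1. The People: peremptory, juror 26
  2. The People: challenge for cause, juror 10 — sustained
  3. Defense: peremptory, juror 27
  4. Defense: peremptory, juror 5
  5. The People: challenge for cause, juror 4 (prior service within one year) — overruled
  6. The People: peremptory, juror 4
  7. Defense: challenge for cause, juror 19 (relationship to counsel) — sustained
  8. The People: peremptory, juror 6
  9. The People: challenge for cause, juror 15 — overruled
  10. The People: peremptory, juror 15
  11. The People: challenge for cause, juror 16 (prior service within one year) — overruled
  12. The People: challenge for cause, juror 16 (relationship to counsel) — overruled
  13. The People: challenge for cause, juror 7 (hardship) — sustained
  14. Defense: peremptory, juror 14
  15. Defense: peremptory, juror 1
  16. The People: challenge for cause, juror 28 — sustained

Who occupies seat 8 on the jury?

Removed: #1, #4, #5, #6, #7, #10, #14, #15, #19, #26, #27, #28. (#16 stays — for-cause denied.)
Seating in order: seats 1–8 → #2, #3, #8, #9, #11, #12, #13, #16; alternates → #17, #18.
So seat 8 is #16.

16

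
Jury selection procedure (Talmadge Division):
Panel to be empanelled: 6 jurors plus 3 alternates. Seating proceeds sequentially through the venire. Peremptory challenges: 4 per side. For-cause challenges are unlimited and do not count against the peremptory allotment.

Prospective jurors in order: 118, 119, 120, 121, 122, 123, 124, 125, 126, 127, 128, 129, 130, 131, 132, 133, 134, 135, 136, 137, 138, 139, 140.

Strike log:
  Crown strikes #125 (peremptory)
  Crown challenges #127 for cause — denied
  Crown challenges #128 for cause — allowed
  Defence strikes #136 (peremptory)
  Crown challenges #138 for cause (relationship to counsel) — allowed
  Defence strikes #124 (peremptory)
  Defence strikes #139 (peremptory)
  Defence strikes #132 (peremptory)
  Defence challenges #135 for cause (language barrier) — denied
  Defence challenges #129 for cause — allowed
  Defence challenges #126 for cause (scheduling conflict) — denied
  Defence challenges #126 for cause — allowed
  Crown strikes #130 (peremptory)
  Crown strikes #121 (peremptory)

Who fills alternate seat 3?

Removed: #121, #124, #125, #126, #128, #129, #130, #132, #136, #138, #139. (#127, #135 stay — for-cause denied.)
Seating in order: seats 1–6 → #118, #119, #120, #122, #123, #127; alternates → #131, #133, #134.
So alternate 3 is #134.

134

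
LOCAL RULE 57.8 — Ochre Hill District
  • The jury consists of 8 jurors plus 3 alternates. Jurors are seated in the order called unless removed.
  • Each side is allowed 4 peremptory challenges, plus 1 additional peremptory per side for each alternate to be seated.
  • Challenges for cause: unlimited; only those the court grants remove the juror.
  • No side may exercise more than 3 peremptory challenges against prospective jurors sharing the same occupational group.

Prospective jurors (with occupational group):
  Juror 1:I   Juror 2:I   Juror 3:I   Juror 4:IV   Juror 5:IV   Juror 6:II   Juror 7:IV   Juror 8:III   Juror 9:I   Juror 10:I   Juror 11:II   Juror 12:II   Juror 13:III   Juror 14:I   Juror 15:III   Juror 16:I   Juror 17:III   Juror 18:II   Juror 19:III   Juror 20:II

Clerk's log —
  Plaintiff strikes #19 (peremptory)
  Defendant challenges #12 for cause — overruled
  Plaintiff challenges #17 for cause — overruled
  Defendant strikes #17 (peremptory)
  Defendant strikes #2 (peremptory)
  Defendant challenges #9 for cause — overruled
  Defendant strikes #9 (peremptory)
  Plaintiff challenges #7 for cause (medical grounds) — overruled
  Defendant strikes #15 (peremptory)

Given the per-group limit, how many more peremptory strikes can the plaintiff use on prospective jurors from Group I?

Plaintiff peremptories so far: #19 — 1 of 7 used, 6 left overall.
Against Group I: none yet — per-group cap 3 leaves 3.
Binding limit: min(6, 3) = 3.

3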